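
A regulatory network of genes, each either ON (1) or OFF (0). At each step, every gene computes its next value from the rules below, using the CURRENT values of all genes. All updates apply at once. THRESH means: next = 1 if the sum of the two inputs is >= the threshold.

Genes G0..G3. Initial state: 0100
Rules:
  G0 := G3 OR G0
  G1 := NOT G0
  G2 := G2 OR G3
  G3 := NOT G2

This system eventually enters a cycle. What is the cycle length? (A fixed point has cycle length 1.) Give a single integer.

Step 0: 0100
Step 1: G0=G3|G0=0|0=0 G1=NOT G0=NOT 0=1 G2=G2|G3=0|0=0 G3=NOT G2=NOT 0=1 -> 0101
Step 2: G0=G3|G0=1|0=1 G1=NOT G0=NOT 0=1 G2=G2|G3=0|1=1 G3=NOT G2=NOT 0=1 -> 1111
Step 3: G0=G3|G0=1|1=1 G1=NOT G0=NOT 1=0 G2=G2|G3=1|1=1 G3=NOT G2=NOT 1=0 -> 1010
Step 4: G0=G3|G0=0|1=1 G1=NOT G0=NOT 1=0 G2=G2|G3=1|0=1 G3=NOT G2=NOT 1=0 -> 1010
State from step 4 equals state from step 3 -> cycle length 1

Answer: 1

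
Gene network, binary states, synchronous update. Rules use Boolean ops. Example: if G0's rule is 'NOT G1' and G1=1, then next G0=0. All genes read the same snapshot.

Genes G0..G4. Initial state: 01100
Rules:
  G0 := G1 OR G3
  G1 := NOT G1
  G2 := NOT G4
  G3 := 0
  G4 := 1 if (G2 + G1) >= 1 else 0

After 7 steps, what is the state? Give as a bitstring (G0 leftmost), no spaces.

Step 1: G0=G1|G3=1|0=1 G1=NOT G1=NOT 1=0 G2=NOT G4=NOT 0=1 G3=0(const) G4=(1+1>=1)=1 -> 10101
Step 2: G0=G1|G3=0|0=0 G1=NOT G1=NOT 0=1 G2=NOT G4=NOT 1=0 G3=0(const) G4=(1+0>=1)=1 -> 01001
Step 3: G0=G1|G3=1|0=1 G1=NOT G1=NOT 1=0 G2=NOT G4=NOT 1=0 G3=0(const) G4=(0+1>=1)=1 -> 10001
Step 4: G0=G1|G3=0|0=0 G1=NOT G1=NOT 0=1 G2=NOT G4=NOT 1=0 G3=0(const) G4=(0+0>=1)=0 -> 01000
Step 5: G0=G1|G3=1|0=1 G1=NOT G1=NOT 1=0 G2=NOT G4=NOT 0=1 G3=0(const) G4=(0+1>=1)=1 -> 10101
Step 6: G0=G1|G3=0|0=0 G1=NOT G1=NOT 0=1 G2=NOT G4=NOT 1=0 G3=0(const) G4=(1+0>=1)=1 -> 01001
Step 7: G0=G1|G3=1|0=1 G1=NOT G1=NOT 1=0 G2=NOT G4=NOT 1=0 G3=0(const) G4=(0+1>=1)=1 -> 10001

10001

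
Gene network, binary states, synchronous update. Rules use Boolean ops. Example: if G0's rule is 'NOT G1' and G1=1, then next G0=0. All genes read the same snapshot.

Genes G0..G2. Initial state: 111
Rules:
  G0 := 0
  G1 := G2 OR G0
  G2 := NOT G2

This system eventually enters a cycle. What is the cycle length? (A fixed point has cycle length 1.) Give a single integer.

Step 0: 111
Step 1: G0=0(const) G1=G2|G0=1|1=1 G2=NOT G2=NOT 1=0 -> 010
Step 2: G0=0(const) G1=G2|G0=0|0=0 G2=NOT G2=NOT 0=1 -> 001
Step 3: G0=0(const) G1=G2|G0=1|0=1 G2=NOT G2=NOT 1=0 -> 010
State from step 3 equals state from step 1 -> cycle length 2

Answer: 2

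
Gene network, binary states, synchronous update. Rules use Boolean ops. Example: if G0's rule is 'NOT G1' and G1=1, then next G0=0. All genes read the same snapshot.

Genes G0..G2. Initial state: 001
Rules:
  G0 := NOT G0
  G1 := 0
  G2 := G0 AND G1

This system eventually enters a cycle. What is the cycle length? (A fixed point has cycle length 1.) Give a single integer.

Answer: 2

Derivation:
Step 0: 001
Step 1: G0=NOT G0=NOT 0=1 G1=0(const) G2=G0&G1=0&0=0 -> 100
Step 2: G0=NOT G0=NOT 1=0 G1=0(const) G2=G0&G1=1&0=0 -> 000
Step 3: G0=NOT G0=NOT 0=1 G1=0(const) G2=G0&G1=0&0=0 -> 100
State from step 3 equals state from step 1 -> cycle length 2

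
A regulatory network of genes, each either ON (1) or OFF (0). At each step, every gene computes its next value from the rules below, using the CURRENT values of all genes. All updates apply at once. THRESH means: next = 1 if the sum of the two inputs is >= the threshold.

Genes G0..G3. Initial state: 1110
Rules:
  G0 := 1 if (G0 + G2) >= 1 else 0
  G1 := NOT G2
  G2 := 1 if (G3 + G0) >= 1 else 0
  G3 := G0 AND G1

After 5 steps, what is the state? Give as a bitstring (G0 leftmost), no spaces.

Step 1: G0=(1+1>=1)=1 G1=NOT G2=NOT 1=0 G2=(0+1>=1)=1 G3=G0&G1=1&1=1 -> 1011
Step 2: G0=(1+1>=1)=1 G1=NOT G2=NOT 1=0 G2=(1+1>=1)=1 G3=G0&G1=1&0=0 -> 1010
Step 3: G0=(1+1>=1)=1 G1=NOT G2=NOT 1=0 G2=(0+1>=1)=1 G3=G0&G1=1&0=0 -> 1010
Step 4: G0=(1+1>=1)=1 G1=NOT G2=NOT 1=0 G2=(0+1>=1)=1 G3=G0&G1=1&0=0 -> 1010
Step 5: G0=(1+1>=1)=1 G1=NOT G2=NOT 1=0 G2=(0+1>=1)=1 G3=G0&G1=1&0=0 -> 1010

1010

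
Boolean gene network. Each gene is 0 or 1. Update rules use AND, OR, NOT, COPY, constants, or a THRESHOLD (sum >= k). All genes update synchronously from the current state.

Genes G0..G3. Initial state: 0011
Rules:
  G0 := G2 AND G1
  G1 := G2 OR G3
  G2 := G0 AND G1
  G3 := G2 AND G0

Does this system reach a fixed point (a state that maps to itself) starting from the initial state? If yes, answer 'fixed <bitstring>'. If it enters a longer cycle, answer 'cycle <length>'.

Answer: fixed 0000

Derivation:
Step 0: 0011
Step 1: G0=G2&G1=1&0=0 G1=G2|G3=1|1=1 G2=G0&G1=0&0=0 G3=G2&G0=1&0=0 -> 0100
Step 2: G0=G2&G1=0&1=0 G1=G2|G3=0|0=0 G2=G0&G1=0&1=0 G3=G2&G0=0&0=0 -> 0000
Step 3: G0=G2&G1=0&0=0 G1=G2|G3=0|0=0 G2=G0&G1=0&0=0 G3=G2&G0=0&0=0 -> 0000
Fixed point reached at step 2: 0000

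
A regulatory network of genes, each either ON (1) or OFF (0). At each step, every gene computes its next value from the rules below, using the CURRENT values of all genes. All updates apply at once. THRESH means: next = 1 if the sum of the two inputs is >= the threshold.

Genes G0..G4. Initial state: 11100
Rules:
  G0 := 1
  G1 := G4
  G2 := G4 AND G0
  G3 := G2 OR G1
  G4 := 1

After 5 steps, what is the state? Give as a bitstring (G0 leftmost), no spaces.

Step 1: G0=1(const) G1=G4=0 G2=G4&G0=0&1=0 G3=G2|G1=1|1=1 G4=1(const) -> 10011
Step 2: G0=1(const) G1=G4=1 G2=G4&G0=1&1=1 G3=G2|G1=0|0=0 G4=1(const) -> 11101
Step 3: G0=1(const) G1=G4=1 G2=G4&G0=1&1=1 G3=G2|G1=1|1=1 G4=1(const) -> 11111
Step 4: G0=1(const) G1=G4=1 G2=G4&G0=1&1=1 G3=G2|G1=1|1=1 G4=1(const) -> 11111
Step 5: G0=1(const) G1=G4=1 G2=G4&G0=1&1=1 G3=G2|G1=1|1=1 G4=1(const) -> 11111

11111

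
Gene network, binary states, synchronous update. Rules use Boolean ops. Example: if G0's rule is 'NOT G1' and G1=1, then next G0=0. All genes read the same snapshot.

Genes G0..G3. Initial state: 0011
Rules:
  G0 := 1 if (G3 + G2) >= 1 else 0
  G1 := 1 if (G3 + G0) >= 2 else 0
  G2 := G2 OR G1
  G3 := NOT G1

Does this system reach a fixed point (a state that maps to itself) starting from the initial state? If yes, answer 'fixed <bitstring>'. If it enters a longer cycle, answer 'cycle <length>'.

Step 0: 0011
Step 1: G0=(1+1>=1)=1 G1=(1+0>=2)=0 G2=G2|G1=1|0=1 G3=NOT G1=NOT 0=1 -> 1011
Step 2: G0=(1+1>=1)=1 G1=(1+1>=2)=1 G2=G2|G1=1|0=1 G3=NOT G1=NOT 0=1 -> 1111
Step 3: G0=(1+1>=1)=1 G1=(1+1>=2)=1 G2=G2|G1=1|1=1 G3=NOT G1=NOT 1=0 -> 1110
Step 4: G0=(0+1>=1)=1 G1=(0+1>=2)=0 G2=G2|G1=1|1=1 G3=NOT G1=NOT 1=0 -> 1010
Step 5: G0=(0+1>=1)=1 G1=(0+1>=2)=0 G2=G2|G1=1|0=1 G3=NOT G1=NOT 0=1 -> 1011
Cycle of length 4 starting at step 1 -> no fixed point

Answer: cycle 4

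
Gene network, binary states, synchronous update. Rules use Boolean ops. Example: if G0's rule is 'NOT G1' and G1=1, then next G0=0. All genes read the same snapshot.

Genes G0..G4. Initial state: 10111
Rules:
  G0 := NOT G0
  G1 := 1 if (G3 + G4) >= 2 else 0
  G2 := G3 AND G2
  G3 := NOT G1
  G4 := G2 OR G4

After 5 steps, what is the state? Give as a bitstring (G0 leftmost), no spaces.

Step 1: G0=NOT G0=NOT 1=0 G1=(1+1>=2)=1 G2=G3&G2=1&1=1 G3=NOT G1=NOT 0=1 G4=G2|G4=1|1=1 -> 01111
Step 2: G0=NOT G0=NOT 0=1 G1=(1+1>=2)=1 G2=G3&G2=1&1=1 G3=NOT G1=NOT 1=0 G4=G2|G4=1|1=1 -> 11101
Step 3: G0=NOT G0=NOT 1=0 G1=(0+1>=2)=0 G2=G3&G2=0&1=0 G3=NOT G1=NOT 1=0 G4=G2|G4=1|1=1 -> 00001
Step 4: G0=NOT G0=NOT 0=1 G1=(0+1>=2)=0 G2=G3&G2=0&0=0 G3=NOT G1=NOT 0=1 G4=G2|G4=0|1=1 -> 10011
Step 5: G0=NOT G0=NOT 1=0 G1=(1+1>=2)=1 G2=G3&G2=1&0=0 G3=NOT G1=NOT 0=1 G4=G2|G4=0|1=1 -> 01011

01011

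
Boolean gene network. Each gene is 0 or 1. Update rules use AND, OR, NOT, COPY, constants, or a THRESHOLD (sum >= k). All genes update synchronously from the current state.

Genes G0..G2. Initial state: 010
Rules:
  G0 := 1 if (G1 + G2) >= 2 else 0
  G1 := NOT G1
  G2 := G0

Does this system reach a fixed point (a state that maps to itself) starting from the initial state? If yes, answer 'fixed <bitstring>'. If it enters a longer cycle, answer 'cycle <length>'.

Step 0: 010
Step 1: G0=(1+0>=2)=0 G1=NOT G1=NOT 1=0 G2=G0=0 -> 000
Step 2: G0=(0+0>=2)=0 G1=NOT G1=NOT 0=1 G2=G0=0 -> 010
Cycle of length 2 starting at step 0 -> no fixed point

Answer: cycle 2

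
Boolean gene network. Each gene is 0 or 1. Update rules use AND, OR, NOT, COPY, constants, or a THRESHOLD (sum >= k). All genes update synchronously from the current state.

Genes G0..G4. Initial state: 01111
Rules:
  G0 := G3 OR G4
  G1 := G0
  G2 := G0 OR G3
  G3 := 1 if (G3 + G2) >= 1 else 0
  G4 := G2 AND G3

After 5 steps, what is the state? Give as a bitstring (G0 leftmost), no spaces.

Step 1: G0=G3|G4=1|1=1 G1=G0=0 G2=G0|G3=0|1=1 G3=(1+1>=1)=1 G4=G2&G3=1&1=1 -> 10111
Step 2: G0=G3|G4=1|1=1 G1=G0=1 G2=G0|G3=1|1=1 G3=(1+1>=1)=1 G4=G2&G3=1&1=1 -> 11111
Step 3: G0=G3|G4=1|1=1 G1=G0=1 G2=G0|G3=1|1=1 G3=(1+1>=1)=1 G4=G2&G3=1&1=1 -> 11111
Step 4: G0=G3|G4=1|1=1 G1=G0=1 G2=G0|G3=1|1=1 G3=(1+1>=1)=1 G4=G2&G3=1&1=1 -> 11111
Step 5: G0=G3|G4=1|1=1 G1=G0=1 G2=G0|G3=1|1=1 G3=(1+1>=1)=1 G4=G2&G3=1&1=1 -> 11111

11111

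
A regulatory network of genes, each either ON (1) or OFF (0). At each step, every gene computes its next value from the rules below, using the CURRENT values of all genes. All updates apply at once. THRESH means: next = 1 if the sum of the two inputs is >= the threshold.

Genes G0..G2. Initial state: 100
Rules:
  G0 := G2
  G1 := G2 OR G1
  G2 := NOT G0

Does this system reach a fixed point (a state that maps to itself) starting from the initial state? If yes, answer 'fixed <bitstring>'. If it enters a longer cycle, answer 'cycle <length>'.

Step 0: 100
Step 1: G0=G2=0 G1=G2|G1=0|0=0 G2=NOT G0=NOT 1=0 -> 000
Step 2: G0=G2=0 G1=G2|G1=0|0=0 G2=NOT G0=NOT 0=1 -> 001
Step 3: G0=G2=1 G1=G2|G1=1|0=1 G2=NOT G0=NOT 0=1 -> 111
Step 4: G0=G2=1 G1=G2|G1=1|1=1 G2=NOT G0=NOT 1=0 -> 110
Step 5: G0=G2=0 G1=G2|G1=0|1=1 G2=NOT G0=NOT 1=0 -> 010
Step 6: G0=G2=0 G1=G2|G1=0|1=1 G2=NOT G0=NOT 0=1 -> 011
Step 7: G0=G2=1 G1=G2|G1=1|1=1 G2=NOT G0=NOT 0=1 -> 111
Cycle of length 4 starting at step 3 -> no fixed point

Answer: cycle 4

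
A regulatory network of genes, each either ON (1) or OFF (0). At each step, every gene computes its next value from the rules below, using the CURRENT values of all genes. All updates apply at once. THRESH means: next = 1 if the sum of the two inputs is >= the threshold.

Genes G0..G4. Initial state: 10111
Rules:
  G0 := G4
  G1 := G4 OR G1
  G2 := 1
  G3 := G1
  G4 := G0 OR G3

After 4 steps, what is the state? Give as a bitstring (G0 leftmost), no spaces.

Step 1: G0=G4=1 G1=G4|G1=1|0=1 G2=1(const) G3=G1=0 G4=G0|G3=1|1=1 -> 11101
Step 2: G0=G4=1 G1=G4|G1=1|1=1 G2=1(const) G3=G1=1 G4=G0|G3=1|0=1 -> 11111
Step 3: G0=G4=1 G1=G4|G1=1|1=1 G2=1(const) G3=G1=1 G4=G0|G3=1|1=1 -> 11111
Step 4: G0=G4=1 G1=G4|G1=1|1=1 G2=1(const) G3=G1=1 G4=G0|G3=1|1=1 -> 11111

11111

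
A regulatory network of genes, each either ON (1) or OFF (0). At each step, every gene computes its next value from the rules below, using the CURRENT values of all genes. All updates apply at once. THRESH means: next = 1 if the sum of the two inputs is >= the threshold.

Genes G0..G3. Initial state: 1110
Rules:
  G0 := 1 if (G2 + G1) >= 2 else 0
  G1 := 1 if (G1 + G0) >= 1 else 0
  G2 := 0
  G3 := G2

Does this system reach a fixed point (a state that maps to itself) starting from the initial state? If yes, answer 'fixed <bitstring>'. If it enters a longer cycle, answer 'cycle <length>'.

Answer: fixed 0100

Derivation:
Step 0: 1110
Step 1: G0=(1+1>=2)=1 G1=(1+1>=1)=1 G2=0(const) G3=G2=1 -> 1101
Step 2: G0=(0+1>=2)=0 G1=(1+1>=1)=1 G2=0(const) G3=G2=0 -> 0100
Step 3: G0=(0+1>=2)=0 G1=(1+0>=1)=1 G2=0(const) G3=G2=0 -> 0100
Fixed point reached at step 2: 0100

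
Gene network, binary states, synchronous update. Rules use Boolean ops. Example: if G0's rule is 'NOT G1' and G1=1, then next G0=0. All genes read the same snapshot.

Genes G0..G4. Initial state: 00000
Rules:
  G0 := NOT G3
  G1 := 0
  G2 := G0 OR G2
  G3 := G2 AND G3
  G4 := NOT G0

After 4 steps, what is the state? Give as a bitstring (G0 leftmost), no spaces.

Step 1: G0=NOT G3=NOT 0=1 G1=0(const) G2=G0|G2=0|0=0 G3=G2&G3=0&0=0 G4=NOT G0=NOT 0=1 -> 10001
Step 2: G0=NOT G3=NOT 0=1 G1=0(const) G2=G0|G2=1|0=1 G3=G2&G3=0&0=0 G4=NOT G0=NOT 1=0 -> 10100
Step 3: G0=NOT G3=NOT 0=1 G1=0(const) G2=G0|G2=1|1=1 G3=G2&G3=1&0=0 G4=NOT G0=NOT 1=0 -> 10100
Step 4: G0=NOT G3=NOT 0=1 G1=0(const) G2=G0|G2=1|1=1 G3=G2&G3=1&0=0 G4=NOT G0=NOT 1=0 -> 10100

10100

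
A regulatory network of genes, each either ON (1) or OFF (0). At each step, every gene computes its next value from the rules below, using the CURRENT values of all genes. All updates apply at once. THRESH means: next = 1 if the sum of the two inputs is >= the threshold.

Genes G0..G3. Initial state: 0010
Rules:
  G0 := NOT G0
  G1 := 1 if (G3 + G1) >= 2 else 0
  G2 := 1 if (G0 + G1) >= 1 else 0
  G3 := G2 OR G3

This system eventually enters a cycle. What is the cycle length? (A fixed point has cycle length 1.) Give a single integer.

Step 0: 0010
Step 1: G0=NOT G0=NOT 0=1 G1=(0+0>=2)=0 G2=(0+0>=1)=0 G3=G2|G3=1|0=1 -> 1001
Step 2: G0=NOT G0=NOT 1=0 G1=(1+0>=2)=0 G2=(1+0>=1)=1 G3=G2|G3=0|1=1 -> 0011
Step 3: G0=NOT G0=NOT 0=1 G1=(1+0>=2)=0 G2=(0+0>=1)=0 G3=G2|G3=1|1=1 -> 1001
State from step 3 equals state from step 1 -> cycle length 2

Answer: 2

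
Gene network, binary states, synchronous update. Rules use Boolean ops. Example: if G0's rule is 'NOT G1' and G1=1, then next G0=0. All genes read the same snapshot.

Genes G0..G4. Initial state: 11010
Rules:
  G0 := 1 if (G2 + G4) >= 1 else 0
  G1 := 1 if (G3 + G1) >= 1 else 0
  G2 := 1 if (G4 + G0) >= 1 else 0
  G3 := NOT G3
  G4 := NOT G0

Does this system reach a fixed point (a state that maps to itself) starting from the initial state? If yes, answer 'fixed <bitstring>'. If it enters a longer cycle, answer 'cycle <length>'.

Answer: cycle 2

Derivation:
Step 0: 11010
Step 1: G0=(0+0>=1)=0 G1=(1+1>=1)=1 G2=(0+1>=1)=1 G3=NOT G3=NOT 1=0 G4=NOT G0=NOT 1=0 -> 01100
Step 2: G0=(1+0>=1)=1 G1=(0+1>=1)=1 G2=(0+0>=1)=0 G3=NOT G3=NOT 0=1 G4=NOT G0=NOT 0=1 -> 11011
Step 3: G0=(0+1>=1)=1 G1=(1+1>=1)=1 G2=(1+1>=1)=1 G3=NOT G3=NOT 1=0 G4=NOT G0=NOT 1=0 -> 11100
Step 4: G0=(1+0>=1)=1 G1=(0+1>=1)=1 G2=(0+1>=1)=1 G3=NOT G3=NOT 0=1 G4=NOT G0=NOT 1=0 -> 11110
Step 5: G0=(1+0>=1)=1 G1=(1+1>=1)=1 G2=(0+1>=1)=1 G3=NOT G3=NOT 1=0 G4=NOT G0=NOT 1=0 -> 11100
Cycle of length 2 starting at step 3 -> no fixed point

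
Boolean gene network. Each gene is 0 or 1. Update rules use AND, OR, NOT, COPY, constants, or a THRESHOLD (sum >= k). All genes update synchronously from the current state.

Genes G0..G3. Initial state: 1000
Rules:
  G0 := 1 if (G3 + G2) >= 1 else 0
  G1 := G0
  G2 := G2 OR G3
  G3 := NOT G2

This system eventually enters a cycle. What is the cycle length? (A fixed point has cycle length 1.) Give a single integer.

Answer: 1

Derivation:
Step 0: 1000
Step 1: G0=(0+0>=1)=0 G1=G0=1 G2=G2|G3=0|0=0 G3=NOT G2=NOT 0=1 -> 0101
Step 2: G0=(1+0>=1)=1 G1=G0=0 G2=G2|G3=0|1=1 G3=NOT G2=NOT 0=1 -> 1011
Step 3: G0=(1+1>=1)=1 G1=G0=1 G2=G2|G3=1|1=1 G3=NOT G2=NOT 1=0 -> 1110
Step 4: G0=(0+1>=1)=1 G1=G0=1 G2=G2|G3=1|0=1 G3=NOT G2=NOT 1=0 -> 1110
State from step 4 equals state from step 3 -> cycle length 1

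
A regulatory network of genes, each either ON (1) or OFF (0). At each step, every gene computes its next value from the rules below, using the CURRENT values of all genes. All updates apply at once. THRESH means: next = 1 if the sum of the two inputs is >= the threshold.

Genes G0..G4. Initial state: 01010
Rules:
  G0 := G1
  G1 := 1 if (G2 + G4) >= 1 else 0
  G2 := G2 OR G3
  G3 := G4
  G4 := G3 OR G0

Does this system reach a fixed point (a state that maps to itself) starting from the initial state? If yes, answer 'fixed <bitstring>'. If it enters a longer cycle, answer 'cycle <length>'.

Answer: fixed 11111

Derivation:
Step 0: 01010
Step 1: G0=G1=1 G1=(0+0>=1)=0 G2=G2|G3=0|1=1 G3=G4=0 G4=G3|G0=1|0=1 -> 10101
Step 2: G0=G1=0 G1=(1+1>=1)=1 G2=G2|G3=1|0=1 G3=G4=1 G4=G3|G0=0|1=1 -> 01111
Step 3: G0=G1=1 G1=(1+1>=1)=1 G2=G2|G3=1|1=1 G3=G4=1 G4=G3|G0=1|0=1 -> 11111
Step 4: G0=G1=1 G1=(1+1>=1)=1 G2=G2|G3=1|1=1 G3=G4=1 G4=G3|G0=1|1=1 -> 11111
Fixed point reached at step 3: 11111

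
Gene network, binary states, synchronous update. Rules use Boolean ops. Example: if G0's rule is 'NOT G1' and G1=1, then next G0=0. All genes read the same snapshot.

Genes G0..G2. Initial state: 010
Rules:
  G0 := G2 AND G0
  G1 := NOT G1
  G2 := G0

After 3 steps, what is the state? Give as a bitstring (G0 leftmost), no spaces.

Step 1: G0=G2&G0=0&0=0 G1=NOT G1=NOT 1=0 G2=G0=0 -> 000
Step 2: G0=G2&G0=0&0=0 G1=NOT G1=NOT 0=1 G2=G0=0 -> 010
Step 3: G0=G2&G0=0&0=0 G1=NOT G1=NOT 1=0 G2=G0=0 -> 000

000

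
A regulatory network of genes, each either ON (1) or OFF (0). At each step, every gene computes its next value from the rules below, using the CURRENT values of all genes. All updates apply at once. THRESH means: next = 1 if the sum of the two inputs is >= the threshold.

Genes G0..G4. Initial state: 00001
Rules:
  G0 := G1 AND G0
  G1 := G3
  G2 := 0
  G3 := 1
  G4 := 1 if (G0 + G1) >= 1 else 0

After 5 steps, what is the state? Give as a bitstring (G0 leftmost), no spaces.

Step 1: G0=G1&G0=0&0=0 G1=G3=0 G2=0(const) G3=1(const) G4=(0+0>=1)=0 -> 00010
Step 2: G0=G1&G0=0&0=0 G1=G3=1 G2=0(const) G3=1(const) G4=(0+0>=1)=0 -> 01010
Step 3: G0=G1&G0=1&0=0 G1=G3=1 G2=0(const) G3=1(const) G4=(0+1>=1)=1 -> 01011
Step 4: G0=G1&G0=1&0=0 G1=G3=1 G2=0(const) G3=1(const) G4=(0+1>=1)=1 -> 01011
Step 5: G0=G1&G0=1&0=0 G1=G3=1 G2=0(const) G3=1(const) G4=(0+1>=1)=1 -> 01011

01011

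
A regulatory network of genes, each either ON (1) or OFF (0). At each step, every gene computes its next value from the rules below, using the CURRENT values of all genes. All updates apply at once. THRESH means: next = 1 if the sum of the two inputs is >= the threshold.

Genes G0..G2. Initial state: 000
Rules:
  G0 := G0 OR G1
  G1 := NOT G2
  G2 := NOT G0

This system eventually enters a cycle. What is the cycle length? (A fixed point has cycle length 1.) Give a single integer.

Step 0: 000
Step 1: G0=G0|G1=0|0=0 G1=NOT G2=NOT 0=1 G2=NOT G0=NOT 0=1 -> 011
Step 2: G0=G0|G1=0|1=1 G1=NOT G2=NOT 1=0 G2=NOT G0=NOT 0=1 -> 101
Step 3: G0=G0|G1=1|0=1 G1=NOT G2=NOT 1=0 G2=NOT G0=NOT 1=0 -> 100
Step 4: G0=G0|G1=1|0=1 G1=NOT G2=NOT 0=1 G2=NOT G0=NOT 1=0 -> 110
Step 5: G0=G0|G1=1|1=1 G1=NOT G2=NOT 0=1 G2=NOT G0=NOT 1=0 -> 110
State from step 5 equals state from step 4 -> cycle length 1

Answer: 1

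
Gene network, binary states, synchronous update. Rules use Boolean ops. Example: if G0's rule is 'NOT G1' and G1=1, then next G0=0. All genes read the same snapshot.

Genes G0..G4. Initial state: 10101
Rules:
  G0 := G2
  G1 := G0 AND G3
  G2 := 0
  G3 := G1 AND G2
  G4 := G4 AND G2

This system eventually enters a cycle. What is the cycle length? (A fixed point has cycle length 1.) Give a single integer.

Answer: 1

Derivation:
Step 0: 10101
Step 1: G0=G2=1 G1=G0&G3=1&0=0 G2=0(const) G3=G1&G2=0&1=0 G4=G4&G2=1&1=1 -> 10001
Step 2: G0=G2=0 G1=G0&G3=1&0=0 G2=0(const) G3=G1&G2=0&0=0 G4=G4&G2=1&0=0 -> 00000
Step 3: G0=G2=0 G1=G0&G3=0&0=0 G2=0(const) G3=G1&G2=0&0=0 G4=G4&G2=0&0=0 -> 00000
State from step 3 equals state from step 2 -> cycle length 1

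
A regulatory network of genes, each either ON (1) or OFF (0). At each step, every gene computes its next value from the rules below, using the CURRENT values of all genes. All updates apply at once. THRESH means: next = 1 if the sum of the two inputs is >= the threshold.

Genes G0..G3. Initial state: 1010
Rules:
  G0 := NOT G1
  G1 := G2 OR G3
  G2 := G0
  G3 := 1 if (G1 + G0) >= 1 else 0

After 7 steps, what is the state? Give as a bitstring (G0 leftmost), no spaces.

Step 1: G0=NOT G1=NOT 0=1 G1=G2|G3=1|0=1 G2=G0=1 G3=(0+1>=1)=1 -> 1111
Step 2: G0=NOT G1=NOT 1=0 G1=G2|G3=1|1=1 G2=G0=1 G3=(1+1>=1)=1 -> 0111
Step 3: G0=NOT G1=NOT 1=0 G1=G2|G3=1|1=1 G2=G0=0 G3=(1+0>=1)=1 -> 0101
Step 4: G0=NOT G1=NOT 1=0 G1=G2|G3=0|1=1 G2=G0=0 G3=(1+0>=1)=1 -> 0101
Step 5: G0=NOT G1=NOT 1=0 G1=G2|G3=0|1=1 G2=G0=0 G3=(1+0>=1)=1 -> 0101
Step 6: G0=NOT G1=NOT 1=0 G1=G2|G3=0|1=1 G2=G0=0 G3=(1+0>=1)=1 -> 0101
Step 7: G0=NOT G1=NOT 1=0 G1=G2|G3=0|1=1 G2=G0=0 G3=(1+0>=1)=1 -> 0101

0101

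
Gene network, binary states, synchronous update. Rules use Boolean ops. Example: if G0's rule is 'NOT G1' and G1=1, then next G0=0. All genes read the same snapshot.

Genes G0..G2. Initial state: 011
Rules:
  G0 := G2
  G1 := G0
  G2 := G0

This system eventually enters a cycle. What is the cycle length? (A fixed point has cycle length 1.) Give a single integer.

Answer: 2

Derivation:
Step 0: 011
Step 1: G0=G2=1 G1=G0=0 G2=G0=0 -> 100
Step 2: G0=G2=0 G1=G0=1 G2=G0=1 -> 011
State from step 2 equals state from step 0 -> cycle length 2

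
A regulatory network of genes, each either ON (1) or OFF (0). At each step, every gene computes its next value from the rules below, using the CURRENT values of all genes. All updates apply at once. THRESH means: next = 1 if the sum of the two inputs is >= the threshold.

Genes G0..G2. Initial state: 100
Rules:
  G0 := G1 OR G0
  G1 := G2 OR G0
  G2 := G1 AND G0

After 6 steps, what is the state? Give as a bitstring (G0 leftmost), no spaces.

Step 1: G0=G1|G0=0|1=1 G1=G2|G0=0|1=1 G2=G1&G0=0&1=0 -> 110
Step 2: G0=G1|G0=1|1=1 G1=G2|G0=0|1=1 G2=G1&G0=1&1=1 -> 111
Step 3: G0=G1|G0=1|1=1 G1=G2|G0=1|1=1 G2=G1&G0=1&1=1 -> 111
Step 4: G0=G1|G0=1|1=1 G1=G2|G0=1|1=1 G2=G1&G0=1&1=1 -> 111
Step 5: G0=G1|G0=1|1=1 G1=G2|G0=1|1=1 G2=G1&G0=1&1=1 -> 111
Step 6: G0=G1|G0=1|1=1 G1=G2|G0=1|1=1 G2=G1&G0=1&1=1 -> 111

111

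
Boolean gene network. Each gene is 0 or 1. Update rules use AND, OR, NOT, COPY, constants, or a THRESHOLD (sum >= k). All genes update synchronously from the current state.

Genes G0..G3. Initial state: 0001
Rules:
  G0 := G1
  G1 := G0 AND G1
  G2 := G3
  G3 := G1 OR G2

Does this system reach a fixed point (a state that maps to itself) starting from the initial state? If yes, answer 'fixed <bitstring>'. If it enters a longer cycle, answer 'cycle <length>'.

Step 0: 0001
Step 1: G0=G1=0 G1=G0&G1=0&0=0 G2=G3=1 G3=G1|G2=0|0=0 -> 0010
Step 2: G0=G1=0 G1=G0&G1=0&0=0 G2=G3=0 G3=G1|G2=0|1=1 -> 0001
Cycle of length 2 starting at step 0 -> no fixed point

Answer: cycle 2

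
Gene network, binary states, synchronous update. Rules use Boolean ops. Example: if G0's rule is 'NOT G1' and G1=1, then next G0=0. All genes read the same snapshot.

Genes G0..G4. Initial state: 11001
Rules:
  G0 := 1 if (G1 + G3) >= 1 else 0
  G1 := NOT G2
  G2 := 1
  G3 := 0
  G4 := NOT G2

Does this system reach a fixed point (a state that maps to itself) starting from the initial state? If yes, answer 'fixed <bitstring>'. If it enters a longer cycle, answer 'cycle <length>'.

Answer: fixed 00100

Derivation:
Step 0: 11001
Step 1: G0=(1+0>=1)=1 G1=NOT G2=NOT 0=1 G2=1(const) G3=0(const) G4=NOT G2=NOT 0=1 -> 11101
Step 2: G0=(1+0>=1)=1 G1=NOT G2=NOT 1=0 G2=1(const) G3=0(const) G4=NOT G2=NOT 1=0 -> 10100
Step 3: G0=(0+0>=1)=0 G1=NOT G2=NOT 1=0 G2=1(const) G3=0(const) G4=NOT G2=NOT 1=0 -> 00100
Step 4: G0=(0+0>=1)=0 G1=NOT G2=NOT 1=0 G2=1(const) G3=0(const) G4=NOT G2=NOT 1=0 -> 00100
Fixed point reached at step 3: 00100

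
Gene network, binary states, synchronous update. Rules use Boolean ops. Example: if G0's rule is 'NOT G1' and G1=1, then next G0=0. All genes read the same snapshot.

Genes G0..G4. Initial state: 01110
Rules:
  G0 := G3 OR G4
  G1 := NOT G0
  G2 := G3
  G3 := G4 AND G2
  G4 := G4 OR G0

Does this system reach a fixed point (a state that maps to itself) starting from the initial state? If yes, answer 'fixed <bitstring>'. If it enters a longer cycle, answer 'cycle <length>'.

Step 0: 01110
Step 1: G0=G3|G4=1|0=1 G1=NOT G0=NOT 0=1 G2=G3=1 G3=G4&G2=0&1=0 G4=G4|G0=0|0=0 -> 11100
Step 2: G0=G3|G4=0|0=0 G1=NOT G0=NOT 1=0 G2=G3=0 G3=G4&G2=0&1=0 G4=G4|G0=0|1=1 -> 00001
Step 3: G0=G3|G4=0|1=1 G1=NOT G0=NOT 0=1 G2=G3=0 G3=G4&G2=1&0=0 G4=G4|G0=1|0=1 -> 11001
Step 4: G0=G3|G4=0|1=1 G1=NOT G0=NOT 1=0 G2=G3=0 G3=G4&G2=1&0=0 G4=G4|G0=1|1=1 -> 10001
Step 5: G0=G3|G4=0|1=1 G1=NOT G0=NOT 1=0 G2=G3=0 G3=G4&G2=1&0=0 G4=G4|G0=1|1=1 -> 10001
Fixed point reached at step 4: 10001

Answer: fixed 10001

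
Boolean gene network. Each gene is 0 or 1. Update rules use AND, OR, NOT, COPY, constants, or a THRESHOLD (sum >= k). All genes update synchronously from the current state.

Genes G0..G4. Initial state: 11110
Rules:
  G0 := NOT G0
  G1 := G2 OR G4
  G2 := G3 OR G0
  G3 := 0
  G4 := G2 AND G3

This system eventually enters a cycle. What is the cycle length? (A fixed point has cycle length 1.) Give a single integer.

Step 0: 11110
Step 1: G0=NOT G0=NOT 1=0 G1=G2|G4=1|0=1 G2=G3|G0=1|1=1 G3=0(const) G4=G2&G3=1&1=1 -> 01101
Step 2: G0=NOT G0=NOT 0=1 G1=G2|G4=1|1=1 G2=G3|G0=0|0=0 G3=0(const) G4=G2&G3=1&0=0 -> 11000
Step 3: G0=NOT G0=NOT 1=0 G1=G2|G4=0|0=0 G2=G3|G0=0|1=1 G3=0(const) G4=G2&G3=0&0=0 -> 00100
Step 4: G0=NOT G0=NOT 0=1 G1=G2|G4=1|0=1 G2=G3|G0=0|0=0 G3=0(const) G4=G2&G3=1&0=0 -> 11000
State from step 4 equals state from step 2 -> cycle length 2

Answer: 2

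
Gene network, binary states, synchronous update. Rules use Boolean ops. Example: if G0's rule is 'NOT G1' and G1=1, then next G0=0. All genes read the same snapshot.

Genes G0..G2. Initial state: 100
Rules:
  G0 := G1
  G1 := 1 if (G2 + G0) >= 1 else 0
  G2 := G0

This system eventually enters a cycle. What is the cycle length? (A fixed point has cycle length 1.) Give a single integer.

Answer: 1

Derivation:
Step 0: 100
Step 1: G0=G1=0 G1=(0+1>=1)=1 G2=G0=1 -> 011
Step 2: G0=G1=1 G1=(1+0>=1)=1 G2=G0=0 -> 110
Step 3: G0=G1=1 G1=(0+1>=1)=1 G2=G0=1 -> 111
Step 4: G0=G1=1 G1=(1+1>=1)=1 G2=G0=1 -> 111
State from step 4 equals state from step 3 -> cycle length 1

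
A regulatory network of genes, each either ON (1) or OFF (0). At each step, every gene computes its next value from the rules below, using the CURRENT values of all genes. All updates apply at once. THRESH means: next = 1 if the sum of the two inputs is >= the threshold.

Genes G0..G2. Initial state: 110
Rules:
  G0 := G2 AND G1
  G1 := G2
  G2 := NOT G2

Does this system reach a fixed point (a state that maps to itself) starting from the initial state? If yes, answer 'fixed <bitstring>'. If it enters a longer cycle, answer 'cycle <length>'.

Answer: cycle 2

Derivation:
Step 0: 110
Step 1: G0=G2&G1=0&1=0 G1=G2=0 G2=NOT G2=NOT 0=1 -> 001
Step 2: G0=G2&G1=1&0=0 G1=G2=1 G2=NOT G2=NOT 1=0 -> 010
Step 3: G0=G2&G1=0&1=0 G1=G2=0 G2=NOT G2=NOT 0=1 -> 001
Cycle of length 2 starting at step 1 -> no fixed point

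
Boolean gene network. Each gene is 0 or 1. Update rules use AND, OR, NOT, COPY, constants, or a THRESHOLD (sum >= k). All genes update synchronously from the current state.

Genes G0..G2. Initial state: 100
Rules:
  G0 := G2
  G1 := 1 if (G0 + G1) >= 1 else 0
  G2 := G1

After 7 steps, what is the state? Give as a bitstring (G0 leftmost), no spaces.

Step 1: G0=G2=0 G1=(1+0>=1)=1 G2=G1=0 -> 010
Step 2: G0=G2=0 G1=(0+1>=1)=1 G2=G1=1 -> 011
Step 3: G0=G2=1 G1=(0+1>=1)=1 G2=G1=1 -> 111
Step 4: G0=G2=1 G1=(1+1>=1)=1 G2=G1=1 -> 111
Step 5: G0=G2=1 G1=(1+1>=1)=1 G2=G1=1 -> 111
Step 6: G0=G2=1 G1=(1+1>=1)=1 G2=G1=1 -> 111
Step 7: G0=G2=1 G1=(1+1>=1)=1 G2=G1=1 -> 111

111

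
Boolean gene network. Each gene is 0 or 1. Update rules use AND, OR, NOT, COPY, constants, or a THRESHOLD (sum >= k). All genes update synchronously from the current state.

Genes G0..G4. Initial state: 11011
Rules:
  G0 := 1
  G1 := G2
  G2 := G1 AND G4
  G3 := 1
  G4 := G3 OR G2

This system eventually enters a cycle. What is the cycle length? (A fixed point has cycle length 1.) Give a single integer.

Step 0: 11011
Step 1: G0=1(const) G1=G2=0 G2=G1&G4=1&1=1 G3=1(const) G4=G3|G2=1|0=1 -> 10111
Step 2: G0=1(const) G1=G2=1 G2=G1&G4=0&1=0 G3=1(const) G4=G3|G2=1|1=1 -> 11011
State from step 2 equals state from step 0 -> cycle length 2

Answer: 2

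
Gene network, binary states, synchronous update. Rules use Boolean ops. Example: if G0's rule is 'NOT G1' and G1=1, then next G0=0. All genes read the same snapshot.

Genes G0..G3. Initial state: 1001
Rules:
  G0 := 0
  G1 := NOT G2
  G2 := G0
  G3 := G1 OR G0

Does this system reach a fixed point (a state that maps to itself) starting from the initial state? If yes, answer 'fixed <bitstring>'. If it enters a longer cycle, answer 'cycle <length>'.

Answer: fixed 0101

Derivation:
Step 0: 1001
Step 1: G0=0(const) G1=NOT G2=NOT 0=1 G2=G0=1 G3=G1|G0=0|1=1 -> 0111
Step 2: G0=0(const) G1=NOT G2=NOT 1=0 G2=G0=0 G3=G1|G0=1|0=1 -> 0001
Step 3: G0=0(const) G1=NOT G2=NOT 0=1 G2=G0=0 G3=G1|G0=0|0=0 -> 0100
Step 4: G0=0(const) G1=NOT G2=NOT 0=1 G2=G0=0 G3=G1|G0=1|0=1 -> 0101
Step 5: G0=0(const) G1=NOT G2=NOT 0=1 G2=G0=0 G3=G1|G0=1|0=1 -> 0101
Fixed point reached at step 4: 0101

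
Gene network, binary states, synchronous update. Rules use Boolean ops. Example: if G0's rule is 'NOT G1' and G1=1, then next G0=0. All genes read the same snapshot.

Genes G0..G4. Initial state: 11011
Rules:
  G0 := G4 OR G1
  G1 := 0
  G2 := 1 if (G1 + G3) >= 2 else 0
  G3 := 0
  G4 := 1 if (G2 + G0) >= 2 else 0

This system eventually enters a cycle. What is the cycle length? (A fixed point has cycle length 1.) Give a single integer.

Answer: 1

Derivation:
Step 0: 11011
Step 1: G0=G4|G1=1|1=1 G1=0(const) G2=(1+1>=2)=1 G3=0(const) G4=(0+1>=2)=0 -> 10100
Step 2: G0=G4|G1=0|0=0 G1=0(const) G2=(0+0>=2)=0 G3=0(const) G4=(1+1>=2)=1 -> 00001
Step 3: G0=G4|G1=1|0=1 G1=0(const) G2=(0+0>=2)=0 G3=0(const) G4=(0+0>=2)=0 -> 10000
Step 4: G0=G4|G1=0|0=0 G1=0(const) G2=(0+0>=2)=0 G3=0(const) G4=(0+1>=2)=0 -> 00000
Step 5: G0=G4|G1=0|0=0 G1=0(const) G2=(0+0>=2)=0 G3=0(const) G4=(0+0>=2)=0 -> 00000
State from step 5 equals state from step 4 -> cycle length 1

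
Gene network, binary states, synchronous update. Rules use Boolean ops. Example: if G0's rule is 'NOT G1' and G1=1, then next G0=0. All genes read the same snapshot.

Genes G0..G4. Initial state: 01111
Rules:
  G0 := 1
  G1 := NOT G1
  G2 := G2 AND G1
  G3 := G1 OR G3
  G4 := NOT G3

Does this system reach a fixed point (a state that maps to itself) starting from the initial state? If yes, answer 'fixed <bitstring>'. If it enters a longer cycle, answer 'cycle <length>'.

Answer: cycle 2

Derivation:
Step 0: 01111
Step 1: G0=1(const) G1=NOT G1=NOT 1=0 G2=G2&G1=1&1=1 G3=G1|G3=1|1=1 G4=NOT G3=NOT 1=0 -> 10110
Step 2: G0=1(const) G1=NOT G1=NOT 0=1 G2=G2&G1=1&0=0 G3=G1|G3=0|1=1 G4=NOT G3=NOT 1=0 -> 11010
Step 3: G0=1(const) G1=NOT G1=NOT 1=0 G2=G2&G1=0&1=0 G3=G1|G3=1|1=1 G4=NOT G3=NOT 1=0 -> 10010
Step 4: G0=1(const) G1=NOT G1=NOT 0=1 G2=G2&G1=0&0=0 G3=G1|G3=0|1=1 G4=NOT G3=NOT 1=0 -> 11010
Cycle of length 2 starting at step 2 -> no fixed point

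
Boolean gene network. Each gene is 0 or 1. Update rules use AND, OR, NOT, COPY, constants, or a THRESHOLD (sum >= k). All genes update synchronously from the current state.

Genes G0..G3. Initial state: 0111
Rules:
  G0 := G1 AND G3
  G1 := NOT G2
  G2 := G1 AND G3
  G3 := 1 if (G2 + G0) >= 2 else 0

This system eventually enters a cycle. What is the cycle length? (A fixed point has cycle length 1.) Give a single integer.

Step 0: 0111
Step 1: G0=G1&G3=1&1=1 G1=NOT G2=NOT 1=0 G2=G1&G3=1&1=1 G3=(1+0>=2)=0 -> 1010
Step 2: G0=G1&G3=0&0=0 G1=NOT G2=NOT 1=0 G2=G1&G3=0&0=0 G3=(1+1>=2)=1 -> 0001
Step 3: G0=G1&G3=0&1=0 G1=NOT G2=NOT 0=1 G2=G1&G3=0&1=0 G3=(0+0>=2)=0 -> 0100
Step 4: G0=G1&G3=1&0=0 G1=NOT G2=NOT 0=1 G2=G1&G3=1&0=0 G3=(0+0>=2)=0 -> 0100
State from step 4 equals state from step 3 -> cycle length 1

Answer: 1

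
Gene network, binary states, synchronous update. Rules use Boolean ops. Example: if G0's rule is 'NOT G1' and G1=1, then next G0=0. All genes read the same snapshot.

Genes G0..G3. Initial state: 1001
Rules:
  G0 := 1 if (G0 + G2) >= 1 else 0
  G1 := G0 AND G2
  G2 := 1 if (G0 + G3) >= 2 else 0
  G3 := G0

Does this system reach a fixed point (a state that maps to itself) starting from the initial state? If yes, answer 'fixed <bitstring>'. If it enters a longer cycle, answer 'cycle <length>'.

Step 0: 1001
Step 1: G0=(1+0>=1)=1 G1=G0&G2=1&0=0 G2=(1+1>=2)=1 G3=G0=1 -> 1011
Step 2: G0=(1+1>=1)=1 G1=G0&G2=1&1=1 G2=(1+1>=2)=1 G3=G0=1 -> 1111
Step 3: G0=(1+1>=1)=1 G1=G0&G2=1&1=1 G2=(1+1>=2)=1 G3=G0=1 -> 1111
Fixed point reached at step 2: 1111

Answer: fixed 1111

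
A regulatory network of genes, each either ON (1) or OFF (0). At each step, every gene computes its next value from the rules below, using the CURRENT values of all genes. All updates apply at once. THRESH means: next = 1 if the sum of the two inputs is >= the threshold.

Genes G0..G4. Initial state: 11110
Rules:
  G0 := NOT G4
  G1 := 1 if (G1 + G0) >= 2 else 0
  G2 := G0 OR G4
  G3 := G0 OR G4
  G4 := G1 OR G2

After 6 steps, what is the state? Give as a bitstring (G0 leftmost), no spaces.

Step 1: G0=NOT G4=NOT 0=1 G1=(1+1>=2)=1 G2=G0|G4=1|0=1 G3=G0|G4=1|0=1 G4=G1|G2=1|1=1 -> 11111
Step 2: G0=NOT G4=NOT 1=0 G1=(1+1>=2)=1 G2=G0|G4=1|1=1 G3=G0|G4=1|1=1 G4=G1|G2=1|1=1 -> 01111
Step 3: G0=NOT G4=NOT 1=0 G1=(1+0>=2)=0 G2=G0|G4=0|1=1 G3=G0|G4=0|1=1 G4=G1|G2=1|1=1 -> 00111
Step 4: G0=NOT G4=NOT 1=0 G1=(0+0>=2)=0 G2=G0|G4=0|1=1 G3=G0|G4=0|1=1 G4=G1|G2=0|1=1 -> 00111
Step 5: G0=NOT G4=NOT 1=0 G1=(0+0>=2)=0 G2=G0|G4=0|1=1 G3=G0|G4=0|1=1 G4=G1|G2=0|1=1 -> 00111
Step 6: G0=NOT G4=NOT 1=0 G1=(0+0>=2)=0 G2=G0|G4=0|1=1 G3=G0|G4=0|1=1 G4=G1|G2=0|1=1 -> 00111

00111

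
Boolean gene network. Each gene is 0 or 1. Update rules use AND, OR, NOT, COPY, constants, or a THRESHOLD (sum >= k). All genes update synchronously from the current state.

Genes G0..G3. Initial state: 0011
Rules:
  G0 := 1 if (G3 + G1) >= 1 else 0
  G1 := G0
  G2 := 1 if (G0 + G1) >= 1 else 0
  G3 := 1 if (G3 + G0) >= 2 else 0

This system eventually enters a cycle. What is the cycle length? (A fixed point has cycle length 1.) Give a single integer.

Step 0: 0011
Step 1: G0=(1+0>=1)=1 G1=G0=0 G2=(0+0>=1)=0 G3=(1+0>=2)=0 -> 1000
Step 2: G0=(0+0>=1)=0 G1=G0=1 G2=(1+0>=1)=1 G3=(0+1>=2)=0 -> 0110
Step 3: G0=(0+1>=1)=1 G1=G0=0 G2=(0+1>=1)=1 G3=(0+0>=2)=0 -> 1010
Step 4: G0=(0+0>=1)=0 G1=G0=1 G2=(1+0>=1)=1 G3=(0+1>=2)=0 -> 0110
State from step 4 equals state from step 2 -> cycle length 2

Answer: 2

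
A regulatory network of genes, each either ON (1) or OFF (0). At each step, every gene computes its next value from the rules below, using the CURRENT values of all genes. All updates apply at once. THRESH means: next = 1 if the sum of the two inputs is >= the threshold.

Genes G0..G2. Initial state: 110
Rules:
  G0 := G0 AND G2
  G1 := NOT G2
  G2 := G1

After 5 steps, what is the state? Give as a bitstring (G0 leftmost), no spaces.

Step 1: G0=G0&G2=1&0=0 G1=NOT G2=NOT 0=1 G2=G1=1 -> 011
Step 2: G0=G0&G2=0&1=0 G1=NOT G2=NOT 1=0 G2=G1=1 -> 001
Step 3: G0=G0&G2=0&1=0 G1=NOT G2=NOT 1=0 G2=G1=0 -> 000
Step 4: G0=G0&G2=0&0=0 G1=NOT G2=NOT 0=1 G2=G1=0 -> 010
Step 5: G0=G0&G2=0&0=0 G1=NOT G2=NOT 0=1 G2=G1=1 -> 011

011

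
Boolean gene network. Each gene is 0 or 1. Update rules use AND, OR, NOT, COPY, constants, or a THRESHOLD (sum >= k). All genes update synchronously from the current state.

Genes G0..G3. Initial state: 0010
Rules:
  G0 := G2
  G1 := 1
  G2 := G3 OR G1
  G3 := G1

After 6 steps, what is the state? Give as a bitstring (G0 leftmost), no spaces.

Step 1: G0=G2=1 G1=1(const) G2=G3|G1=0|0=0 G3=G1=0 -> 1100
Step 2: G0=G2=0 G1=1(const) G2=G3|G1=0|1=1 G3=G1=1 -> 0111
Step 3: G0=G2=1 G1=1(const) G2=G3|G1=1|1=1 G3=G1=1 -> 1111
Step 4: G0=G2=1 G1=1(const) G2=G3|G1=1|1=1 G3=G1=1 -> 1111
Step 5: G0=G2=1 G1=1(const) G2=G3|G1=1|1=1 G3=G1=1 -> 1111
Step 6: G0=G2=1 G1=1(const) G2=G3|G1=1|1=1 G3=G1=1 -> 1111

1111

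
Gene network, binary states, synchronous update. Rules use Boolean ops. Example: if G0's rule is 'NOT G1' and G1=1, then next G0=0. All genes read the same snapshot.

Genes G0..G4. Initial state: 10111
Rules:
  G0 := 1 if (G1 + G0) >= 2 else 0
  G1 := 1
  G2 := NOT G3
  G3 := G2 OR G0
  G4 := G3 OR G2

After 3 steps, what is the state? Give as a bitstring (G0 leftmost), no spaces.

Step 1: G0=(0+1>=2)=0 G1=1(const) G2=NOT G3=NOT 1=0 G3=G2|G0=1|1=1 G4=G3|G2=1|1=1 -> 01011
Step 2: G0=(1+0>=2)=0 G1=1(const) G2=NOT G3=NOT 1=0 G3=G2|G0=0|0=0 G4=G3|G2=1|0=1 -> 01001
Step 3: G0=(1+0>=2)=0 G1=1(const) G2=NOT G3=NOT 0=1 G3=G2|G0=0|0=0 G4=G3|G2=0|0=0 -> 01100

01100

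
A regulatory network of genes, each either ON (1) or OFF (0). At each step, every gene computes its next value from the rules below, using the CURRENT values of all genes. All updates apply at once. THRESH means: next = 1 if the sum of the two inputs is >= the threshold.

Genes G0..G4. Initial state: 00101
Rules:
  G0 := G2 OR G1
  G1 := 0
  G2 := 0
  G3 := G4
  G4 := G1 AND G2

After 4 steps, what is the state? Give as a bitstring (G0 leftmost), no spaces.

Step 1: G0=G2|G1=1|0=1 G1=0(const) G2=0(const) G3=G4=1 G4=G1&G2=0&1=0 -> 10010
Step 2: G0=G2|G1=0|0=0 G1=0(const) G2=0(const) G3=G4=0 G4=G1&G2=0&0=0 -> 00000
Step 3: G0=G2|G1=0|0=0 G1=0(const) G2=0(const) G3=G4=0 G4=G1&G2=0&0=0 -> 00000
Step 4: G0=G2|G1=0|0=0 G1=0(const) G2=0(const) G3=G4=0 G4=G1&G2=0&0=0 -> 00000

00000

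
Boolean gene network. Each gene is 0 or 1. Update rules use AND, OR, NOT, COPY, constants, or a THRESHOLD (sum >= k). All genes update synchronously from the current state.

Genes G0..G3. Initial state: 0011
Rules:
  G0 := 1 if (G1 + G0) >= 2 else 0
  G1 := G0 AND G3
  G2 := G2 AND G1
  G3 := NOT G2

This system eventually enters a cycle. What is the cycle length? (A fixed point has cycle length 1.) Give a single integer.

Answer: 1

Derivation:
Step 0: 0011
Step 1: G0=(0+0>=2)=0 G1=G0&G3=0&1=0 G2=G2&G1=1&0=0 G3=NOT G2=NOT 1=0 -> 0000
Step 2: G0=(0+0>=2)=0 G1=G0&G3=0&0=0 G2=G2&G1=0&0=0 G3=NOT G2=NOT 0=1 -> 0001
Step 3: G0=(0+0>=2)=0 G1=G0&G3=0&1=0 G2=G2&G1=0&0=0 G3=NOT G2=NOT 0=1 -> 0001
State from step 3 equals state from step 2 -> cycle length 1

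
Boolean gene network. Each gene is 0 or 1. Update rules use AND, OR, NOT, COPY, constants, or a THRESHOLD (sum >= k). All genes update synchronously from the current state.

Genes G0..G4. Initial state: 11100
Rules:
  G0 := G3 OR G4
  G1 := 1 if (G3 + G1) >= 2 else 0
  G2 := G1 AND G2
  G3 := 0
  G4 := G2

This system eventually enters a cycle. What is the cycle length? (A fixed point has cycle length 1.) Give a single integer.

Answer: 1

Derivation:
Step 0: 11100
Step 1: G0=G3|G4=0|0=0 G1=(0+1>=2)=0 G2=G1&G2=1&1=1 G3=0(const) G4=G2=1 -> 00101
Step 2: G0=G3|G4=0|1=1 G1=(0+0>=2)=0 G2=G1&G2=0&1=0 G3=0(const) G4=G2=1 -> 10001
Step 3: G0=G3|G4=0|1=1 G1=(0+0>=2)=0 G2=G1&G2=0&0=0 G3=0(const) G4=G2=0 -> 10000
Step 4: G0=G3|G4=0|0=0 G1=(0+0>=2)=0 G2=G1&G2=0&0=0 G3=0(const) G4=G2=0 -> 00000
Step 5: G0=G3|G4=0|0=0 G1=(0+0>=2)=0 G2=G1&G2=0&0=0 G3=0(const) G4=G2=0 -> 00000
State from step 5 equals state from step 4 -> cycle length 1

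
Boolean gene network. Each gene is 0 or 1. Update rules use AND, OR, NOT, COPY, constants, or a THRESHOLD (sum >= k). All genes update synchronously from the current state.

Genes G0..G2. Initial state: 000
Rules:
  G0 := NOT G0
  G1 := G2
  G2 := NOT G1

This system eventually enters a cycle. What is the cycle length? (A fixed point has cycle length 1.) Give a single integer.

Answer: 4

Derivation:
Step 0: 000
Step 1: G0=NOT G0=NOT 0=1 G1=G2=0 G2=NOT G1=NOT 0=1 -> 101
Step 2: G0=NOT G0=NOT 1=0 G1=G2=1 G2=NOT G1=NOT 0=1 -> 011
Step 3: G0=NOT G0=NOT 0=1 G1=G2=1 G2=NOT G1=NOT 1=0 -> 110
Step 4: G0=NOT G0=NOT 1=0 G1=G2=0 G2=NOT G1=NOT 1=0 -> 000
State from step 4 equals state from step 0 -> cycle length 4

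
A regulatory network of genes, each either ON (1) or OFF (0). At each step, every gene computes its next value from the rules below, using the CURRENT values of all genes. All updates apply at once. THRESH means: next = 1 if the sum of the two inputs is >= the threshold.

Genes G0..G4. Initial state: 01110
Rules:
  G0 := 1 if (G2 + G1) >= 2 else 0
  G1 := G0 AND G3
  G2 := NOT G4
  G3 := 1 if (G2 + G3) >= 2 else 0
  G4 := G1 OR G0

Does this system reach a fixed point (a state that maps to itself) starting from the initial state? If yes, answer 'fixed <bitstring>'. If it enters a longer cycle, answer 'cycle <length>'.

Answer: fixed 00100

Derivation:
Step 0: 01110
Step 1: G0=(1+1>=2)=1 G1=G0&G3=0&1=0 G2=NOT G4=NOT 0=1 G3=(1+1>=2)=1 G4=G1|G0=1|0=1 -> 10111
Step 2: G0=(1+0>=2)=0 G1=G0&G3=1&1=1 G2=NOT G4=NOT 1=0 G3=(1+1>=2)=1 G4=G1|G0=0|1=1 -> 01011
Step 3: G0=(0+1>=2)=0 G1=G0&G3=0&1=0 G2=NOT G4=NOT 1=0 G3=(0+1>=2)=0 G4=G1|G0=1|0=1 -> 00001
Step 4: G0=(0+0>=2)=0 G1=G0&G3=0&0=0 G2=NOT G4=NOT 1=0 G3=(0+0>=2)=0 G4=G1|G0=0|0=0 -> 00000
Step 5: G0=(0+0>=2)=0 G1=G0&G3=0&0=0 G2=NOT G4=NOT 0=1 G3=(0+0>=2)=0 G4=G1|G0=0|0=0 -> 00100
Step 6: G0=(1+0>=2)=0 G1=G0&G3=0&0=0 G2=NOT G4=NOT 0=1 G3=(1+0>=2)=0 G4=G1|G0=0|0=0 -> 00100
Fixed point reached at step 5: 00100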